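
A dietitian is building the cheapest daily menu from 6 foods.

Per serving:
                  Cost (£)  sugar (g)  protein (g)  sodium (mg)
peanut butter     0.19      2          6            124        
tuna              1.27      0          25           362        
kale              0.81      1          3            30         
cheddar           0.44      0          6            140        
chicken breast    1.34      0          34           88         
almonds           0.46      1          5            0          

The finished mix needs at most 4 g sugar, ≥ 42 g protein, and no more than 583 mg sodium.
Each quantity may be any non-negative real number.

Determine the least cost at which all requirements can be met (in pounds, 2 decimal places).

£1.56

Treat it as an LP. Let x1 = servings of peanut butter, x2 = servings of tuna, x3 = servings of kale, x4 = servings of cheddar, x5 = servings of chicken breast, x6 = servings of almonds.
Minimise 0.19x1 + 1.27x2 + 0.81x3 + 0.44x4 + 1.34x5 + 0.46x6 with:
  2x1 + 1x3 + 1x6 ≤ 4   (sugar)
  6x1 + 25x2 + 3x3 + 6x4 + 34x5 + 5x6 ≥ 42   (protein)
  124x1 + 362x2 + 30x3 + 140x4 + 88x5 ≤ 583   (sodium)
  x1, x2, x3, x4, x5, x6 ≥ 0.
The cheapest feasible vertex uses only peanut butter, chicken breast; tuna, kale, cheddar, almonds are not used. The sugar and protein requirements are met with equality.
Optimal quantities: peanut butter = 2 servings, chicken breast = 0.8824 servings.
Hence cost = 0.19·2 + 1.34·0.8824 = £1.5624.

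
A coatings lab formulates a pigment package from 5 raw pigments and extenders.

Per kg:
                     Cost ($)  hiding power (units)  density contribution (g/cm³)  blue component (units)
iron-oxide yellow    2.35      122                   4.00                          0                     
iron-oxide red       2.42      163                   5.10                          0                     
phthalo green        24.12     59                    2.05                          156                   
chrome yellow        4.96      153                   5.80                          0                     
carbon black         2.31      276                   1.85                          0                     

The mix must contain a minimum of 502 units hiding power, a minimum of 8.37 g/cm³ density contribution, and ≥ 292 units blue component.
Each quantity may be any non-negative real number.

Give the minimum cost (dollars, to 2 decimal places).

Let x1 = kg of iron-oxide yellow, x2 = kg of iron-oxide red, x3 = kg of phthalo green, x4 = kg of chrome yellow, x5 = kg of carbon black.
Minimise 2.35x1 + 2.42x2 + 24.12x3 + 4.96x4 + 2.31x5 subject to:
  122x1 + 163x2 + 59x3 + 153x4 + 276x5 ≥ 502   (hiding power)
  4x1 + 5.1x2 + 2.05x3 + 5.8x4 + 1.85x5 ≥ 8.37   (density contribution)
  156x3 ≥ 292   (blue component)
  x1, x2, x3, x4, x5 ≥ 0.
The minimum-cost mix takes nothing from iron-oxide yellow, chrome yellow — only iron-oxide red, phthalo green, carbon black. There the hiding power, density contribution, blue component constraints are tight.
Solving gives x2 = 0.4762, x3 = 1.872, x5 = 1.137.
Cost = 2.42·0.4762 + 24.12·1.872 + 2.31·1.137 = 48.9315.

$48.93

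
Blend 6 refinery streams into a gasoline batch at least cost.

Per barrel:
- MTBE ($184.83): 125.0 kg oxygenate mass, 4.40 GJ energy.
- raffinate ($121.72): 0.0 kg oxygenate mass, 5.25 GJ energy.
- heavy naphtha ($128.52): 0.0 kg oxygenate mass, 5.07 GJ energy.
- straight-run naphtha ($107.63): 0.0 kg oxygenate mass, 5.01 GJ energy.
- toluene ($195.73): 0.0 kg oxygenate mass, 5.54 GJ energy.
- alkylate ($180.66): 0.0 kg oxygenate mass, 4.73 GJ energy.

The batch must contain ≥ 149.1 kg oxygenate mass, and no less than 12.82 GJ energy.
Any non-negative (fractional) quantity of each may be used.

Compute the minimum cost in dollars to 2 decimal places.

Let x1 = barrels of MTBE, x2 = barrels of raffinate, x3 = barrels of heavy naphtha, x4 = barrels of straight-run naphtha, x5 = barrels of toluene, x6 = barrels of alkylate.
Minimize 184.83x1 + 121.72x2 + 128.52x3 + 107.63x4 + 195.73x5 + 180.66x6 with:
  125x1 ≥ 149.1   (oxygenate mass)
  4.4x1 + 5.25x2 + 5.07x3 + 5.01x4 + 5.54x5 + 4.73x6 ≥ 12.82   (energy)
  x1, x2, x3, x4, x5, x6 ≥ 0.
At the optimum only MTBE, straight-run naphtha are positive (raffinate, heavy naphtha, toluene, alkylate = 0). The oxygenate mass and energy requirements are met with equality.
Optimal quantities: MTBE = 1.193 barrels, straight-run naphtha = 1.511 barrels.
Hence cost = 184.83·1.193 + 107.63·1.511 = $383.1311.

$383.13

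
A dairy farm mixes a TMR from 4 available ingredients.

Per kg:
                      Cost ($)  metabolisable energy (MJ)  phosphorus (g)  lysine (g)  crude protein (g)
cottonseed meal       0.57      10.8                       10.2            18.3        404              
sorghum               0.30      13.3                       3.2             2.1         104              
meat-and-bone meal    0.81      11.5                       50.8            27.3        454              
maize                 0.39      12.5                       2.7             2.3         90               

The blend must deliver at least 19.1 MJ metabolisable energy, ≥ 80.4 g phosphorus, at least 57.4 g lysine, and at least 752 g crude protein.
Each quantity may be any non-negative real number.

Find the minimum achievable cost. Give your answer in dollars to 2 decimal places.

Let x1 = kg of cottonseed meal, x2 = kg of sorghum, x3 = kg of meat-and-bone meal, x4 = kg of maize.
Minimise 0.57x1 + 0.3x2 + 0.81x3 + 0.39x4 s.t.:
  10.8x1 + 13.3x2 + 11.5x3 + 12.5x4 ≥ 19.1   (metabolisable energy)
  10.2x1 + 3.2x2 + 50.8x3 + 2.7x4 ≥ 80.4   (phosphorus)
  18.3x1 + 2.1x2 + 27.3x3 + 2.3x4 ≥ 57.4   (lysine)
  404x1 + 104x2 + 454x3 + 90x4 ≥ 752   (crude protein)
  x1, x2, x3, x4 ≥ 0.
The optimal basis is {meat-and-bone meal}; cottonseed meal, sorghum, maize drop out. Binding constraint: lysine.
That vertex is x3 = 2.103.
Cost = 0.81·2.103 = 1.7034.

$1.70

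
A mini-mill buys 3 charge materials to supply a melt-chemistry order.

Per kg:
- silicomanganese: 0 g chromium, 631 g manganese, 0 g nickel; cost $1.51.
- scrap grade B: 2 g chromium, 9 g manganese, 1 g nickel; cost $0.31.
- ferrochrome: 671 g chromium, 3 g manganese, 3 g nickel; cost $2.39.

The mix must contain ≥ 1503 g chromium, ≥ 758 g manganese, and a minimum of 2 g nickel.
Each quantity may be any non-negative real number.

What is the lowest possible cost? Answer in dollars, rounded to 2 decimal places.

This is a linear program. Let x1 = kg of silicomanganese, x2 = kg of scrap grade B, x3 = kg of ferrochrome.
Minimize 1.51x1 + 0.31x2 + 2.39x3 s.t.:
  2x2 + 671x3 ≥ 1503   (chromium)
  631x1 + 9x2 + 3x3 ≥ 758   (manganese)
  1x2 + 3x3 ≥ 2   (nickel)
  x1, x2, x3 ≥ 0.
The minimum-cost mix takes nothing from scrap grade B — only silicomanganese, ferrochrome. There the chromium and manganese constraints are tight.
Optimal quantities: silicomanganese = 1.191 kg, ferrochrome = 2.24 kg.
Hence cost = 1.51·1.191 + 2.39·2.24 = $7.1520.

$7.15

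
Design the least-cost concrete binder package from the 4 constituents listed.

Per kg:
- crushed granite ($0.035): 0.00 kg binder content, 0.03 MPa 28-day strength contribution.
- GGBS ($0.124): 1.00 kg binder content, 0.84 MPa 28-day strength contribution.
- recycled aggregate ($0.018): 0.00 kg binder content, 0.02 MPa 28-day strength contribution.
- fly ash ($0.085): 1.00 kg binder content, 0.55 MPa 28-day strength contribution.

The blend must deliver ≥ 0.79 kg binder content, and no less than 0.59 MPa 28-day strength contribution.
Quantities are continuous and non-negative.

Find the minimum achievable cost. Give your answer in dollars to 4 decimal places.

$0.0881

This is a linear program. Let x1 = kg of crushed granite, x2 = kg of GGBS, x3 = kg of recycled aggregate, x4 = kg of fly ash.
Minimise 0.035x1 + 0.124x2 + 0.018x3 + 0.085x4 s.t.:
  1x2 + 1x4 ≥ 0.79   (binder content)
  0.03x1 + 0.84x2 + 0.02x3 + 0.55x4 ≥ 0.59   (28-day strength contribution)
  x1, x2, x3, x4 ≥ 0.
The cheapest feasible vertex uses only GGBS, fly ash; crushed granite, recycled aggregate are not used. Binding constraints: binder content and 28-day strength contribution.
That vertex is x2 = 0.5362, x4 = 0.2538.
Cost = 0.124·0.5362 + 0.085·0.2538 = 0.088062.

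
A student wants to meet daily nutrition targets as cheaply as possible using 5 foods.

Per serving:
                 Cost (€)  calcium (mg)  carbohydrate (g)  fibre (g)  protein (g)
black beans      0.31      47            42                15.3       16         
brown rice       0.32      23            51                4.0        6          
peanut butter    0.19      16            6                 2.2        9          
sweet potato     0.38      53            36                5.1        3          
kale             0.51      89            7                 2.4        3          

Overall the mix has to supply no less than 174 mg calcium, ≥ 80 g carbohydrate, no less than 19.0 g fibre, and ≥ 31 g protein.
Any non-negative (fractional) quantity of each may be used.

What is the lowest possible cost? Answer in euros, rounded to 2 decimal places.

€1.07

Set it up as a linear program. Let x1 = servings of black beans, x2 = servings of brown rice, x3 = servings of peanut butter, x4 = servings of sweet potato, x5 = servings of kale.
min 0.31x1 + 0.32x2 + 0.19x3 + 0.38x4 + 0.51x5 subject to:
  47x1 + 23x2 + 16x3 + 53x4 + 89x5 ≥ 174   (calcium)
  42x1 + 51x2 + 6x3 + 36x4 + 7x5 ≥ 80   (carbohydrate)
  15.3x1 + 4x2 + 2.2x3 + 5.1x4 + 2.4x5 ≥ 19   (fibre)
  16x1 + 6x2 + 9x3 + 3x4 + 3x5 ≥ 31   (protein)
  x1, x2, x3, x4, x5 ≥ 0.
The minimum-cost mix takes nothing from brown rice, peanut butter, sweet potato — only black beans, kale. The calcium and protein requirements are met with equality.
So black beans = 1.744 servings, kale = 1.034 servings.
Cost = 0.31·1.744 + 0.51·1.034 = 1.0680.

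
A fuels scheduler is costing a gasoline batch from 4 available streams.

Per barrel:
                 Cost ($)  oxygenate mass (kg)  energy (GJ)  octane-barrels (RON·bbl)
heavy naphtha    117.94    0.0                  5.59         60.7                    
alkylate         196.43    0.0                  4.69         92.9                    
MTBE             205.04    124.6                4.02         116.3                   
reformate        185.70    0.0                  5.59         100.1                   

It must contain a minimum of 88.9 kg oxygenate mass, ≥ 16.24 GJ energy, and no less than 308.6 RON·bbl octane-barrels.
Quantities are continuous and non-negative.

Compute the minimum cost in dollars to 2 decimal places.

Let x1 = barrels of heavy naphtha, x2 = barrels of alkylate, x3 = barrels of MTBE, x4 = barrels of reformate.
min 117.94x1 + 196.43x2 + 205.04x3 + 185.7x4 s.t.:
  124.6x3 ≥ 88.9   (oxygenate mass)
  5.59x1 + 4.69x2 + 4.02x3 + 5.59x4 ≥ 16.24   (energy)
  60.7x1 + 92.9x2 + 116.3x3 + 100.1x4 ≥ 308.6   (octane-barrels)
  x1, x2, x3, x4 ≥ 0.
The optimal basis is {heavy naphtha, MTBE}; alkylate, reformate drop out. Binding constraints: energy and octane-barrels.
Optimal quantities: heavy naphtha = 1.596 barrels, MTBE = 1.8205 barrels.
Total cost: 117.94·1.596 + 205.04·1.8205 = 561.5076.

$561.51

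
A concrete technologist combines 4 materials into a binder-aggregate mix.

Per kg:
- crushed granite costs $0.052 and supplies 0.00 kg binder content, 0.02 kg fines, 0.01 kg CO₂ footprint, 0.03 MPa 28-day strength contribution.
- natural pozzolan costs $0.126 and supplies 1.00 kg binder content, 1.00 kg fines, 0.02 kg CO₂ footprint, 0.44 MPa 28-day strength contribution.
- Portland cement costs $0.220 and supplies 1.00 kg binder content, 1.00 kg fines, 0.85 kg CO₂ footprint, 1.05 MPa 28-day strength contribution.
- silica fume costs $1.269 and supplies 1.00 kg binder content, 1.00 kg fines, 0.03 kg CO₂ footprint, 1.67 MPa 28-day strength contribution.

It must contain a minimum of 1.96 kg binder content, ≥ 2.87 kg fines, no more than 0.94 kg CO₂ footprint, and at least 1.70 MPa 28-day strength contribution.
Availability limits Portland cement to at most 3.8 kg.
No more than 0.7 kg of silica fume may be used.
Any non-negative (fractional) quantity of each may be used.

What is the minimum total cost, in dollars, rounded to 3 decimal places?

Treat it as an LP. Let x1 = kg of crushed granite, x2 = kg of natural pozzolan, x3 = kg of Portland cement, x4 = kg of silica fume.
Minimise 0.052x1 + 0.126x2 + 0.22x3 + 1.269x4 with:
  1x2 + 1x3 + 1x4 ≥ 1.96   (binder content)
  0.02x1 + 1x2 + 1x3 + 1x4 ≥ 2.87   (fines)
  0.01x1 + 0.02x2 + 0.85x3 + 0.03x4 ≤ 0.94   (CO₂ footprint)
  0.03x1 + 0.44x2 + 1.05x3 + 1.67x4 ≥ 1.7   (28-day strength contribution)
  x3 ≤ 3.8
  x4 ≤ 0.7
  x1, x2, x3, x4 ≥ 0.
The minimum-cost mix takes nothing from crushed granite, silica fume — only natural pozzolan, Portland cement. The fines and 28-day strength contribution requirements are met with equality.
So natural pozzolan = 2.153 kg, Portland cement = 0.7167 kg.
Hence cost = 0.126·2.153 + 0.22·0.7167 = $0.42895.

$0.429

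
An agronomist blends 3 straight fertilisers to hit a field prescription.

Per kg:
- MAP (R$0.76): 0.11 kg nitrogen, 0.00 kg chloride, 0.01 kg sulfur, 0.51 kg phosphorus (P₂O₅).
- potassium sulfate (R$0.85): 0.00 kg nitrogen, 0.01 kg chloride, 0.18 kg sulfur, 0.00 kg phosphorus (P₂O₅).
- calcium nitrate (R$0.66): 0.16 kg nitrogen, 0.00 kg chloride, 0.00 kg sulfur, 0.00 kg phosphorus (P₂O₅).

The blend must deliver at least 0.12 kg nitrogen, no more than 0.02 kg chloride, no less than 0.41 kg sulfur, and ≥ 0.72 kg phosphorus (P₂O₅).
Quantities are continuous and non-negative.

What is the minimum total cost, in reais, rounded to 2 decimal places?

Let x1 = kg of MAP, x2 = kg of potassium sulfate, x3 = kg of calcium nitrate.
min 0.76x1 + 0.85x2 + 0.66x3 subject to:
  0.11x1 + 0.16x3 ≥ 0.12   (nitrogen)
  0.01x2 ≤ 0.02   (chloride)
  0.01x1 + 0.18x2 ≥ 0.41   (sulfur)
  0.51x1 ≥ 0.72   (phosphorus (P₂O₅))
  x1, x2, x3 ≥ 0.
At the optimum only MAP, potassium sulfate are positive (calcium nitrate = 0). There the chloride and sulfur constraints are tight.
So MAP = 5 kg, potassium sulfate = 2 kg.
Cost = 0.76·5 + 0.85·2 = 5.5000.

R$5.50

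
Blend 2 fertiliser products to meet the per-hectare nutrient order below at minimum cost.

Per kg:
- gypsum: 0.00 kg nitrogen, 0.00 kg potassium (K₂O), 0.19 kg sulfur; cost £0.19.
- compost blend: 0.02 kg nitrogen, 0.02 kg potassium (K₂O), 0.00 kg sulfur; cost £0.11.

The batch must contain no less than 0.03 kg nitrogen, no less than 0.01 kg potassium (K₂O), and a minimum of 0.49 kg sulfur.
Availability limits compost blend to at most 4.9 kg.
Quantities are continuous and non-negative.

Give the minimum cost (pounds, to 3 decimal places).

Let x1 = kg of gypsum, x2 = kg of compost blend.
Minimize 0.19x1 + 0.11x2 s.t.:
  0.02x2 ≥ 0.03   (nitrogen)
  0.02x2 ≥ 0.01   (potassium (K₂O))
  0.19x1 ≥ 0.49   (sulfur)
  x2 ≤ 4.9
  x1, x2 ≥ 0.
Both inputs are positive at the optimum. There the nitrogen and sulfur constraints are tight.
That vertex is x1 = 2.579, x2 = 1.5.
Hence cost = 0.19·2.579 + 0.11·1.5 = £0.65501.

£0.655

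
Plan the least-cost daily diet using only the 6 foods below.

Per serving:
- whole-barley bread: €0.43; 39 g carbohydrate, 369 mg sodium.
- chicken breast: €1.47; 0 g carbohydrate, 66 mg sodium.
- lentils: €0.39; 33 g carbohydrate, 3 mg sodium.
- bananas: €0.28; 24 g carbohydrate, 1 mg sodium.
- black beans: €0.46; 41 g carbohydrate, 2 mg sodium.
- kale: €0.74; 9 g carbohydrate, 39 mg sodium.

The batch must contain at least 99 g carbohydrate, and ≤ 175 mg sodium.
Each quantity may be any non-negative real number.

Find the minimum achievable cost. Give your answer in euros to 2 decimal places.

€1.11

Let x1 = servings of whole-barley bread, x2 = servings of chicken breast, x3 = servings of lentils, x4 = servings of bananas, x5 = servings of black beans, x6 = servings of kale.
min 0.43x1 + 1.47x2 + 0.39x3 + 0.28x4 + 0.46x5 + 0.74x6 subject to:
  39x1 + 33x3 + 24x4 + 41x5 + 9x6 ≥ 99   (carbohydrate)
  369x1 + 66x2 + 3x3 + 1x4 + 2x5 + 39x6 ≤ 175   (sodium)
  x1, x2, x3, x4, x5, x6 ≥ 0.
The optimal basis is {whole-barley bread, black beans}; chicken breast, lentils, bananas, kale drop out. The carbohydrate and sodium requirements are met with equality.
That vertex is x1 = 0.4636, x5 = 1.974.
Hence cost = 0.43·0.4636 + 0.46·1.974 = €1.1074.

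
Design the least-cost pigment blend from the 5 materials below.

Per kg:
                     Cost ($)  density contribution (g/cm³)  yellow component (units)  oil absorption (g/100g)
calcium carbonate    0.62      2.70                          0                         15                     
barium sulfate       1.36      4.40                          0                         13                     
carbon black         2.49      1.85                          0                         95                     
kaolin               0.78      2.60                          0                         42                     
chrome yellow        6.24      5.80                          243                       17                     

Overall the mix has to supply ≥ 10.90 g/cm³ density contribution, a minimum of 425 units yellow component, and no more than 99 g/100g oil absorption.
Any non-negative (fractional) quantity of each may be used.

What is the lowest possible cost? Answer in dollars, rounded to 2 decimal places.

$11.09

Set it up as a linear program. Let x1 = kg of calcium carbonate, x2 = kg of barium sulfate, x3 = kg of carbon black, x4 = kg of kaolin, x5 = kg of chrome yellow.
Minimize 0.62x1 + 1.36x2 + 2.49x3 + 0.78x4 + 6.24x5 with:
  2.7x1 + 4.4x2 + 1.85x3 + 2.6x4 + 5.8x5 ≥ 10.9   (density contribution)
  243x5 ≥ 425   (yellow component)
  15x1 + 13x2 + 95x3 + 42x4 + 17x5 ≤ 99   (oil absorption)
  x1, x2, x3, x4, x5 ≥ 0.
The minimum-cost mix takes nothing from barium sulfate, carbon black, kaolin — only calcium carbonate, chrome yellow. There the density contribution and yellow component constraints are tight.
That vertex is x1 = 0.28, x5 = 1.749.
Total cost: 0.62·0.28 + 6.24·1.749 = 11.0874.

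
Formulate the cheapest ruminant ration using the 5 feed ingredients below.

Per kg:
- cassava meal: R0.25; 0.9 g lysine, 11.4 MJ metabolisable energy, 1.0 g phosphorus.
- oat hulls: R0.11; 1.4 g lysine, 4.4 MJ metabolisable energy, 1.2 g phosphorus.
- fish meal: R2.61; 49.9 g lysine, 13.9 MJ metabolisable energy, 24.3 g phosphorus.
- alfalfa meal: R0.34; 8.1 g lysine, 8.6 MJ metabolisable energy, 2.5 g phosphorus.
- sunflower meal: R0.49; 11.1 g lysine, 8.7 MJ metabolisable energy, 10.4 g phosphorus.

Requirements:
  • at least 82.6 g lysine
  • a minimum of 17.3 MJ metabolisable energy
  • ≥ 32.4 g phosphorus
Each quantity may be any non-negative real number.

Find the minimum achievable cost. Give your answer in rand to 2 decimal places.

Let x1 = kg of cassava meal, x2 = kg of oat hulls, x3 = kg of fish meal, x4 = kg of alfalfa meal, x5 = kg of sunflower meal.
Minimise 0.25x1 + 0.11x2 + 2.61x3 + 0.34x4 + 0.49x5 with:
  0.9x1 + 1.4x2 + 49.9x3 + 8.1x4 + 11.1x5 ≥ 82.6   (lysine)
  11.4x1 + 4.4x2 + 13.9x3 + 8.6x4 + 8.7x5 ≥ 17.3   (metabolisable energy)
  1x1 + 1.2x2 + 24.3x3 + 2.5x4 + 10.4x5 ≥ 32.4   (phosphorus)
  x1, x2, x3, x4, x5 ≥ 0.
At the optimum only alfalfa meal, sunflower meal are positive (cassava meal, oat hulls, fish meal = 0). There the lysine and phosphorus constraints are tight.
So alfalfa meal = 8.841 kg, sunflower meal = 0.9903 kg.
Total cost: 0.34·8.841 + 0.49·0.9903 = 3.4912.

R3.49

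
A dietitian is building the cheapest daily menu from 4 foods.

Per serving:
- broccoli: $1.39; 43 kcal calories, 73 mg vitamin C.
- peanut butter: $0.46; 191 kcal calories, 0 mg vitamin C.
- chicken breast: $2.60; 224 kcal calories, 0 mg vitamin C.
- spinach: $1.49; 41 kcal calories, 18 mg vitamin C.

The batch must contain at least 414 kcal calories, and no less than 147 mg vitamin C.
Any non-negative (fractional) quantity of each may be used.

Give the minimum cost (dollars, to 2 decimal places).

Set it up as a linear program. Let x1 = servings of broccoli, x2 = servings of peanut butter, x3 = servings of chicken breast, x4 = servings of spinach.
min 1.39x1 + 0.46x2 + 2.6x3 + 1.49x4 with:
  43x1 + 191x2 + 224x3 + 41x4 ≥ 414   (calories)
  73x1 + 18x4 ≥ 147   (vitamin C)
  x1, x2, x3, x4 ≥ 0.
The minimum-cost mix takes nothing from chicken breast, spinach — only broccoli, peanut butter. The calories and vitamin C requirements are met with equality.
So broccoli = 2.014 servings, peanut butter = 1.714 servings.
Hence cost = 1.39·2.014 + 0.46·1.714 = $3.5879.

$3.59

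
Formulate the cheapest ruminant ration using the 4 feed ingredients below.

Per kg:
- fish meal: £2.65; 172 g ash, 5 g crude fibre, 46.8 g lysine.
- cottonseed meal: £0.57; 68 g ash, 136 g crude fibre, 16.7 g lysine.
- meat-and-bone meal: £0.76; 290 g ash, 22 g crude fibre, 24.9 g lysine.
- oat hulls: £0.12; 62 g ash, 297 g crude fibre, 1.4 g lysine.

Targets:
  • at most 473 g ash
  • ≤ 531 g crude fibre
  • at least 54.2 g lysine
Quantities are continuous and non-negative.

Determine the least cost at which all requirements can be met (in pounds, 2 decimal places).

£1.73

Set it up as a linear program. Let x1 = kg of fish meal, x2 = kg of cottonseed meal, x3 = kg of meat-and-bone meal, x4 = kg of oat hulls.
Minimise 2.65x1 + 0.57x2 + 0.76x3 + 0.12x4 s.t.:
  172x1 + 68x2 + 290x3 + 62x4 ≤ 473   (ash)
  5x1 + 136x2 + 22x3 + 297x4 ≤ 531   (crude fibre)
  46.8x1 + 16.7x2 + 24.9x3 + 1.4x4 ≥ 54.2   (lysine)
  x1, x2, x3, x4 ≥ 0.
The cheapest feasible vertex uses only cottonseed meal, meat-and-bone meal; fish meal, oat hulls are not used. There the ash and lysine constraints are tight.
Solving gives x2 = 1.251, x3 = 1.338.
Cost = 0.57·1.251 + 0.76·1.338 = 1.7300.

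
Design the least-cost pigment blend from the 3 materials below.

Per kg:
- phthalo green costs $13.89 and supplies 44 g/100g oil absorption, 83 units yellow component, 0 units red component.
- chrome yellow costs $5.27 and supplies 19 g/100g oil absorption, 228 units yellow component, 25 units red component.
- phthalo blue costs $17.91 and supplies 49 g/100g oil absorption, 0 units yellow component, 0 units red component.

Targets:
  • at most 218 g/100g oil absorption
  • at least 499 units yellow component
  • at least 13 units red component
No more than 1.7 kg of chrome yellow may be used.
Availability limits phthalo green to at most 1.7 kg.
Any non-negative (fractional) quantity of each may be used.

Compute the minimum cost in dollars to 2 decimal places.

Let x1 = kg of phthalo green, x2 = kg of chrome yellow, x3 = kg of phthalo blue.
min 13.89x1 + 5.27x2 + 17.91x3 with:
  44x1 + 19x2 + 49x3 ≤ 218   (oil absorption)
  83x1 + 228x2 ≥ 499   (yellow component)
  25x2 ≥ 13   (red component)
  x2 ≤ 1.7
  x1 ≤ 1.7
  x1, x2, x3 ≥ 0.
The optimal basis is {phthalo green, chrome yellow}; phthalo blue drops out. The yellow component and the chrome yellow cap requirements are met with equality.
That vertex is x1 = 1.342, x2 = 1.7.
Hence cost = 13.89·1.342 + 5.27·1.7 = $27.5994.

$27.60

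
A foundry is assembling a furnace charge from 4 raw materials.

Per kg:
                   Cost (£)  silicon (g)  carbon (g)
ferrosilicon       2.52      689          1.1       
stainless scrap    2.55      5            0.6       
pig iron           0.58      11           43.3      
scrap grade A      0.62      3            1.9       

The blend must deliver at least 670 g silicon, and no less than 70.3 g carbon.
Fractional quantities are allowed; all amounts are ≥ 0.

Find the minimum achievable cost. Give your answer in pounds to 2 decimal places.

This is a linear program. Let x1 = kg of ferrosilicon, x2 = kg of stainless scrap, x3 = kg of pig iron, x4 = kg of scrap grade A.
Minimise 2.52x1 + 2.55x2 + 0.58x3 + 0.62x4 subject to:
  689x1 + 5x2 + 11x3 + 3x4 ≥ 670   (silicon)
  1.1x1 + 0.6x2 + 43.3x3 + 1.9x4 ≥ 70.3   (carbon)
  x1, x2, x3, x4 ≥ 0.
The minimum-cost mix takes nothing from stainless scrap, scrap grade A — only ferrosilicon, pig iron. The silicon and carbon requirements are met with equality.
Solving gives x1 = 0.9469, x3 = 1.6.
Total cost: 2.52·0.9469 + 0.58·1.6 = 3.3142.

£3.31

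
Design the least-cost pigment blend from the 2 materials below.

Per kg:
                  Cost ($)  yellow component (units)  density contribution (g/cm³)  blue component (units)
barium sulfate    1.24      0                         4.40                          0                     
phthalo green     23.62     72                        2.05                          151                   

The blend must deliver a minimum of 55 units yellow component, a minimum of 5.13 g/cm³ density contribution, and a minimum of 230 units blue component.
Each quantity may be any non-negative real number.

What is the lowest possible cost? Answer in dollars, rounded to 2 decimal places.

$36.54

This is a linear program. Let x1 = kg of barium sulfate, x2 = kg of phthalo green.
Minimize 1.24x1 + 23.62x2 with:
  72x2 ≥ 55   (yellow component)
  4.4x1 + 2.05x2 ≥ 5.13   (density contribution)
  151x2 ≥ 230   (blue component)
  x1, x2 ≥ 0.
Both inputs are positive at the optimum. Binding constraints: density contribution and blue component.
So barium sulfate = 0.4562 kg, phthalo green = 1.523 kg.
Hence cost = 1.24·0.4562 + 23.62·1.523 = $36.5389.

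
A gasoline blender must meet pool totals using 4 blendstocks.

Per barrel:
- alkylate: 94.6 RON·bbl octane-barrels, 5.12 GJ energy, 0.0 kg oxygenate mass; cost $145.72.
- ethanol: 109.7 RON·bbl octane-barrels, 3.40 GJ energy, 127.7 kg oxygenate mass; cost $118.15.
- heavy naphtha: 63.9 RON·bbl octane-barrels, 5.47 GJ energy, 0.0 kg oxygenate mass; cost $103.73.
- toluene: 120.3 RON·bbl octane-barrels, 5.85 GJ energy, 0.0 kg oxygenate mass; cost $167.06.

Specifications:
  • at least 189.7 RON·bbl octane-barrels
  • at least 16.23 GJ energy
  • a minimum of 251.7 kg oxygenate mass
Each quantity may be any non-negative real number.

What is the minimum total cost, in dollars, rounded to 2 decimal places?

$413.57

Let x1 = barrels of alkylate, x2 = barrels of ethanol, x3 = barrels of heavy naphtha, x4 = barrels of toluene.
Minimize 145.72x1 + 118.15x2 + 103.73x3 + 167.06x4 subject to:
  94.6x1 + 109.7x2 + 63.9x3 + 120.3x4 ≥ 189.7   (octane-barrels)
  5.12x1 + 3.4x2 + 5.47x3 + 5.85x4 ≥ 16.23   (energy)
  127.7x2 ≥ 251.7   (oxygenate mass)
  x1, x2, x3, x4 ≥ 0.
The minimum-cost mix takes nothing from alkylate, toluene — only ethanol, heavy naphtha. There the energy and oxygenate mass constraints are tight.
Optimal quantities: ethanol = 1.971 barrels, heavy naphtha = 1.742 barrels.
Total cost: 118.15·1.971 + 103.73·1.742 = 413.5713.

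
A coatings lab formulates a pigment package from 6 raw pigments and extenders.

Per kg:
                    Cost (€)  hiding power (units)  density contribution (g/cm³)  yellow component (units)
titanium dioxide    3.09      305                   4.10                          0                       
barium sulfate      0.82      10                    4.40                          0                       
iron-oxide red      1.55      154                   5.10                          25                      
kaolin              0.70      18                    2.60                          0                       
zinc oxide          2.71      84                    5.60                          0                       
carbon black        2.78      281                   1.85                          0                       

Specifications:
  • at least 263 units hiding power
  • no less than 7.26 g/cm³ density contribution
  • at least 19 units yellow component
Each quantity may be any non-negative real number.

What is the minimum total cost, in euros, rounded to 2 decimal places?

Treat it as an LP. Let x1 = kg of titanium dioxide, x2 = kg of barium sulfate, x3 = kg of iron-oxide red, x4 = kg of kaolin, x5 = kg of zinc oxide, x6 = kg of carbon black.
min 3.09x1 + 0.82x2 + 1.55x3 + 0.7x4 + 2.71x5 + 2.78x6 with:
  305x1 + 10x2 + 154x3 + 18x4 + 84x5 + 281x6 ≥ 263   (hiding power)
  4.1x1 + 4.4x2 + 5.1x3 + 2.6x4 + 5.6x5 + 1.85x6 ≥ 7.26   (density contribution)
  25x3 ≥ 19   (yellow component)
  x1, x2, x3, x4, x5, x6 ≥ 0.
The minimum-cost mix takes nothing from titanium dioxide, barium sulfate, kaolin, zinc oxide — only iron-oxide red, carbon black. Binding constraints: hiding power and density contribution.
Optimal quantities: iron-oxide red = 1.353 kg, carbon black = 0.1944 kg.
Total cost: 1.55·1.353 + 2.78·0.1944 = 2.6376.

€2.64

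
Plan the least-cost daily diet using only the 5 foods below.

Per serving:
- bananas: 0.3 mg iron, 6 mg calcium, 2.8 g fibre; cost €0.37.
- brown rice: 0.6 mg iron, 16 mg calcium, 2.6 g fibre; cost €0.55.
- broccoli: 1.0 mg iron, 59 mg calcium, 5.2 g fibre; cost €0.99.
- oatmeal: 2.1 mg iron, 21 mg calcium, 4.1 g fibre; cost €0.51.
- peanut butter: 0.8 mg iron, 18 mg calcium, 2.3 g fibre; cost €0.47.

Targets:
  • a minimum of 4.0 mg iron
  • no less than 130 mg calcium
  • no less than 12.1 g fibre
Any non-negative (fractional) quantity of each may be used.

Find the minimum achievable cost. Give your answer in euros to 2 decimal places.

€2.34

This is a linear program. Let x1 = servings of bananas, x2 = servings of brown rice, x3 = servings of broccoli, x4 = servings of oatmeal, x5 = servings of peanut butter.
Minimize 0.37x1 + 0.55x2 + 0.99x3 + 0.51x4 + 0.47x5 subject to:
  0.3x1 + 0.6x2 + 1x3 + 2.1x4 + 0.8x5 ≥ 4   (iron)
  6x1 + 16x2 + 59x3 + 21x4 + 18x5 ≥ 130   (calcium)
  2.8x1 + 2.6x2 + 5.2x3 + 4.1x4 + 2.3x5 ≥ 12.1   (fibre)
  x1, x2, x3, x4, x5 ≥ 0.
At the optimum only broccoli, oatmeal are positive (bananas, brown rice, peanut butter = 0). Binding constraints: iron and calcium.
Solving gives x3 = 1.837, x4 = 1.03.
Total cost: 0.99·1.837 + 0.51·1.03 = 2.3439.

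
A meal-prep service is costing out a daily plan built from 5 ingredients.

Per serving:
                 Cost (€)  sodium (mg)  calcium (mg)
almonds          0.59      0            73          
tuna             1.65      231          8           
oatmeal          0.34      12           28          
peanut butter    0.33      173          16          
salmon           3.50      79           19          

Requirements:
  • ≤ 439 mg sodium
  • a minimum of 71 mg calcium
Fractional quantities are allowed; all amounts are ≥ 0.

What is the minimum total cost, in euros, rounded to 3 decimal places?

€0.574

Let x1 = servings of almonds, x2 = servings of tuna, x3 = servings of oatmeal, x4 = servings of peanut butter, x5 = servings of salmon.
Minimize 0.59x1 + 1.65x2 + 0.34x3 + 0.33x4 + 3.5x5 s.t.:
  231x2 + 12x3 + 173x4 + 79x5 ≤ 439   (sodium)
  73x1 + 8x2 + 28x3 + 16x4 + 19x5 ≥ 71   (calcium)
  x1, x2, x3, x4, x5 ≥ 0.
At the optimum only almonds is positive (tuna, oatmeal, peanut butter, salmon = 0). Binding constraint: calcium.
Optimal quantities: almonds = 0.9726 servings.
Total cost: 0.59·0.9726 = 0.57383.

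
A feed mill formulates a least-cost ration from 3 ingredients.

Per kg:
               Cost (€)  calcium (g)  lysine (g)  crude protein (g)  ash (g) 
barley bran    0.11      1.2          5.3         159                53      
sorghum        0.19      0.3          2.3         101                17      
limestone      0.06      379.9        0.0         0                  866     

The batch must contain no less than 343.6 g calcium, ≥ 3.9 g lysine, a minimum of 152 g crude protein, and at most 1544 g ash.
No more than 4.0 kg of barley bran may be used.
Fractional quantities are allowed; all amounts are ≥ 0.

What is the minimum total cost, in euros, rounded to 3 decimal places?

€0.159

Let x1 = kg of barley bran, x2 = kg of sorghum, x3 = kg of limestone.
Minimise 0.11x1 + 0.19x2 + 0.06x3 subject to:
  1.2x1 + 0.3x2 + 379.9x3 ≥ 343.6   (calcium)
  5.3x1 + 2.3x2 ≥ 3.9   (lysine)
  159x1 + 101x2 ≥ 152   (crude protein)
  53x1 + 17x2 + 866x3 ≤ 1544   (ash)
  x1 ≤ 4
  x1, x2, x3 ≥ 0.
At the optimum only barley bran, limestone are positive (sorghum = 0). There the calcium and crude protein constraints are tight.
So barley bran = 0.956 kg, limestone = 0.9014 kg.
Cost = 0.11·0.956 + 0.06·0.9014 = 0.15924.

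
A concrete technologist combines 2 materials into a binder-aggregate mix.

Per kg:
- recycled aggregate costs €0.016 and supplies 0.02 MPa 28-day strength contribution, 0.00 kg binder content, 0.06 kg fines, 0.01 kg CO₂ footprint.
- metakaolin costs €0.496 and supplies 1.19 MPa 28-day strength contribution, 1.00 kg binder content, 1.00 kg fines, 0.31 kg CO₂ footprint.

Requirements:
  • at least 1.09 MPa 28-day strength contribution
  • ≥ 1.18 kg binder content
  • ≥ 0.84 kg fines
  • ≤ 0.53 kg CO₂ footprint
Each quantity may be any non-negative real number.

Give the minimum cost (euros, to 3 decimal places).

Treat it as an LP. Let x1 = kg of recycled aggregate, x2 = kg of metakaolin.
Minimise 0.016x1 + 0.496x2 s.t.:
  0.02x1 + 1.19x2 ≥ 1.09   (28-day strength contribution)
  1x2 ≥ 1.18   (binder content)
  0.06x1 + 1x2 ≥ 0.84   (fines)
  0.01x1 + 0.31x2 ≤ 0.53   (CO₂ footprint)
  x1, x2 ≥ 0.
The optimal basis is {metakaolin}; recycled aggregate drops out. The binder content requirement is met with equality.
That vertex is x2 = 1.18.
Total cost: 0.496·1.18 = 0.58528.

€0.585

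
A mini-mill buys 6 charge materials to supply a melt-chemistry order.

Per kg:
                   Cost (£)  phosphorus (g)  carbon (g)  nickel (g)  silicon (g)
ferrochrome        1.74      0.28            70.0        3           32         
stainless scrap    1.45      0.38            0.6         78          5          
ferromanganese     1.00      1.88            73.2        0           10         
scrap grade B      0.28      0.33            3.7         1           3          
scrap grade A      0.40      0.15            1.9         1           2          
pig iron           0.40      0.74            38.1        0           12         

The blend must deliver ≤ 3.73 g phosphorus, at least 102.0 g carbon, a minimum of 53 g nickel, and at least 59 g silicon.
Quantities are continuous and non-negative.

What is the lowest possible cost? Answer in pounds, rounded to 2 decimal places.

£2.84

Let x1 = kg of ferrochrome, x2 = kg of stainless scrap, x3 = kg of ferromanganese, x4 = kg of scrap grade B, x5 = kg of scrap grade A, x6 = kg of pig iron.
Minimise 1.74x1 + 1.45x2 + 1x3 + 0.28x4 + 0.4x5 + 0.4x6 subject to:
  0.28x1 + 0.38x2 + 1.88x3 + 0.33x4 + 0.15x5 + 0.74x6 ≤ 3.73   (phosphorus)
  70x1 + 0.6x2 + 73.2x3 + 3.7x4 + 1.9x5 + 38.1x6 ≥ 102   (carbon)
  3x1 + 78x2 + 1x4 + 1x5 ≥ 53   (nickel)
  32x1 + 5x2 + 10x3 + 3x4 + 2x5 + 12x6 ≥ 59   (silicon)
  x1, x2, x3, x4, x5, x6 ≥ 0.
At the optimum only stainless scrap, pig iron are positive (ferrochrome, ferromanganese, scrap grade B, scrap grade A = 0). Binding constraints: nickel and silicon.
So stainless scrap = 0.6795 kg, pig iron = 4.634 kg.
Cost = 1.45·0.6795 + 0.4·4.634 = 2.8389.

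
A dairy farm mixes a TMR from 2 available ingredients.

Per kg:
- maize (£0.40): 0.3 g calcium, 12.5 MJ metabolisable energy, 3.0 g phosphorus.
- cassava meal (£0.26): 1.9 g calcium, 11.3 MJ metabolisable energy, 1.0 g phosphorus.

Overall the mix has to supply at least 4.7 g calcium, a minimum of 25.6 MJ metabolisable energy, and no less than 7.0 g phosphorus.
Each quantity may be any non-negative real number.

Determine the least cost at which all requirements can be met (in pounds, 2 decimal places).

Treat it as an LP. Let x1 = kg of maize, x2 = kg of cassava meal.
Minimise 0.4x1 + 0.26x2 with:
  0.3x1 + 1.9x2 ≥ 4.7   (calcium)
  12.5x1 + 11.3x2 ≥ 25.6   (metabolisable energy)
  3x1 + 1x2 ≥ 7   (phosphorus)
  x1, x2 ≥ 0.
Both inputs are positive at the optimum. Binding constraints: calcium and phosphorus.
Optimal quantities: maize = 1.593 kg, cassava meal = 2.222 kg.
Cost = 0.4·1.593 + 0.26·2.222 = 1.2149.

£1.21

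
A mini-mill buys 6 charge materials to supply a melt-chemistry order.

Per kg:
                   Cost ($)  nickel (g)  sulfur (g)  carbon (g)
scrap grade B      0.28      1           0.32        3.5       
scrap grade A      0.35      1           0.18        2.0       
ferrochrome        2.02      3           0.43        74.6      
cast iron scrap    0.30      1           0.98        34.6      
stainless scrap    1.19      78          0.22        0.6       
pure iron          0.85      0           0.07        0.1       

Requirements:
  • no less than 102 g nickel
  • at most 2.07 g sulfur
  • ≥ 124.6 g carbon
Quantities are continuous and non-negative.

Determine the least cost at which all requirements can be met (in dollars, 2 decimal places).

Let x1 = kg of scrap grade B, x2 = kg of scrap grade A, x3 = kg of ferrochrome, x4 = kg of cast iron scrap, x5 = kg of stainless scrap, x6 = kg of pure iron.
Minimise 0.28x1 + 0.35x2 + 2.02x3 + 0.3x4 + 1.19x5 + 0.85x6 s.t.:
  1x1 + 1x2 + 3x3 + 1x4 + 78x5 ≥ 102   (nickel)
  0.32x1 + 0.18x2 + 0.43x3 + 0.98x4 + 0.22x5 + 0.07x6 ≤ 2.07   (sulfur)
  3.5x1 + 2x2 + 74.6x3 + 34.6x4 + 0.6x5 + 0.1x6 ≥ 124.6   (carbon)
  x1, x2, x3, x4, x5, x6 ≥ 0.
At the optimum only ferrochrome, cast iron scrap, stainless scrap are positive (scrap grade B, scrap grade A, pure iron = 0). Binding constraints: nickel, sulfur, carbon.
Optimal quantities: ferrochrome = 1.018 kg, cast iron scrap = 1.385 kg, stainless scrap = 1.251 kg.
Hence cost = 2.02·1.018 + 0.3·1.385 + 1.19·1.251 = $3.9606.

$3.96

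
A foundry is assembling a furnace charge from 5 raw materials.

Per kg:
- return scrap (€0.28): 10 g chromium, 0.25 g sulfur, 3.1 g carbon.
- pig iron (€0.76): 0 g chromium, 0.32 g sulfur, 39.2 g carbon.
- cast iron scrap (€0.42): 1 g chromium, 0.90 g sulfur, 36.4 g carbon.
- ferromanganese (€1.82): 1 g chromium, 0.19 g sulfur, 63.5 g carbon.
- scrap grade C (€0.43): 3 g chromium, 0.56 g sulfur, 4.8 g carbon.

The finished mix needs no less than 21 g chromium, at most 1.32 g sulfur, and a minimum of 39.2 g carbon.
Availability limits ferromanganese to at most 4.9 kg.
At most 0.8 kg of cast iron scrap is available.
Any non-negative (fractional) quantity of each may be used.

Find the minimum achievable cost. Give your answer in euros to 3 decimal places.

€0.976

Treat it as an LP. Let x1 = kg of return scrap, x2 = kg of pig iron, x3 = kg of cast iron scrap, x4 = kg of ferromanganese, x5 = kg of scrap grade C.
Minimise 0.28x1 + 0.76x2 + 0.42x3 + 1.82x4 + 0.43x5 with:
  10x1 + 1x3 + 1x4 + 3x5 ≥ 21   (chromium)
  0.25x1 + 0.32x2 + 0.9x3 + 0.19x4 + 0.56x5 ≤ 1.32   (sulfur)
  3.1x1 + 39.2x2 + 36.4x3 + 63.5x4 + 4.8x5 ≥ 39.2   (carbon)
  x4 ≤ 4.9
  x3 ≤ 0.8
  x1, x2, x3, x4, x5 ≥ 0.
At the optimum only return scrap, pig iron, cast iron scrap are positive (ferromanganese, scrap grade C = 0). The chromium, carbon, the cast iron scrap cap requirements are met with equality.
That vertex is x1 = 2.02, x2 = 0.0974, x3 = 0.8.
Cost = 0.28·2.02 + 0.76·0.0974 + 0.42·0.8 = 0.97562.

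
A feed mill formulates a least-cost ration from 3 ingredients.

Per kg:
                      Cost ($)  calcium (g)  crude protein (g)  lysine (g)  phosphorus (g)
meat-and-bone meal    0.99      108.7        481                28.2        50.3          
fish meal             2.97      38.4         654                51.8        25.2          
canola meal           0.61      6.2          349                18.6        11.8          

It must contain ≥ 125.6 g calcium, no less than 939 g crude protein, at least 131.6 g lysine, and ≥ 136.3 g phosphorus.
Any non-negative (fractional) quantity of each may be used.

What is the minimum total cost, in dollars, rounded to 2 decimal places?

Set it up as a linear program. Let x1 = kg of meat-and-bone meal, x2 = kg of fish meal, x3 = kg of canola meal.
min 0.99x1 + 2.97x2 + 0.61x3 with:
  108.7x1 + 38.4x2 + 6.2x3 ≥ 125.6   (calcium)
  481x1 + 654x2 + 349x3 ≥ 939   (crude protein)
  28.2x1 + 51.8x2 + 18.6x3 ≥ 131.6   (lysine)
  50.3x1 + 25.2x2 + 11.8x3 ≥ 136.3   (phosphorus)
  x1, x2, x3 ≥ 0.
The optimal basis is {meat-and-bone meal, canola meal}; fish meal drops out. Binding constraints: lysine and phosphorus.
That vertex is x1 = 1.63, x3 = 4.605.
Cost = 0.99·1.63 + 0.61·4.605 = 4.4228.

$4.42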